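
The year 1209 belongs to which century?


Century = (year - 1) // 100 + 1
= (1209 - 1) // 100 + 1
= 1208 // 100 + 1
= 12 + 1

13th century


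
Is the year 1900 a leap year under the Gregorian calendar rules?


Gregorian leap year rule: divisible by 4, but not by 100, unless also by 400.
1900 is divisible by 100 but not 400 -> not a leap year

No


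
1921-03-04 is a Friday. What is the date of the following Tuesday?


Current: Friday
Target: Tuesday
Days ahead: 4

Next Tuesday: 1921-03-08


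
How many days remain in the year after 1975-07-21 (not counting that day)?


Day of year: 202 of 365
Remaining = 365 - 202

163 days


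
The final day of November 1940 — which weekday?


November 1940 has 30 days
Anchor: Jan 1, 1940. With p = 1940 - 1 = 1939: (p + p//4 - p//100 + p//400) mod 7 = (1939 + 484 - 19 + 4) mod 7 = 2408 mod 7 = 0 -> Monday (Mon=0 ... Sun=6)
Days before November (Jan-Oct): 305; November 1 index = (0 + 305) mod 7 = 4 -> Friday
Last day offset: 30 - 1 = 29 days
Weekday index = (4 + 29) mod 7 = 5

Saturday, November 30


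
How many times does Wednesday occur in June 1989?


June 1989 has 30 days
Anchor: Jan 1, 1989. With p = 1989 - 1 = 1988: (p + p//4 - p//100 + p//400) mod 7 = (1988 + 497 - 19 + 4) mod 7 = 2470 mod 7 = 6 -> Sunday (Mon=0 ... Sun=6)
Days before June (Jan-May): 151; June 1 index = (6 + 151) mod 7 = 3 -> Thursday
First Wednesday is June 7
Wednesdays: 7, 14, 21, 28

4 Wednesdays


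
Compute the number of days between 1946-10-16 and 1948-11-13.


From 1946-10-16 to 1948-11-13
1946-10-16: days before October = 31 + 28 + 31 + 30 + 31 + 30 + 31 + 31 + 30 = 273 (1946 is not a leap year); day of year = 273 + 16 = 289
1948-11-13: days before November = 31 + 29 + 31 + 30 + 31 + 30 + 31 + 31 + 30 + 31 = 305 (1948 is a leap year); day of year = 305 + 13 = 318
Rest of 1946: 365 - 289 = 76
Full years 1947 (365): 365
Total = 76 + 365 + 318 = 759

759 days


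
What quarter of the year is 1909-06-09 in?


Month: June (month 6)
Q1: Jan-Mar, Q2: Apr-Jun, Q3: Jul-Sep, Q4: Oct-Dec

Q2


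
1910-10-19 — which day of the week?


Date: October 19, 1910
Anchor: Jan 1, 1910. With p = 1910 - 1 = 1909: (p + p//4 - p//100 + p//400) mod 7 = (1909 + 477 - 19 + 4) mod 7 = 2371 mod 7 = 5 -> Saturday (Mon=0 ... Sun=6)
Days before October (Jan-Sep): 273; offset = 273 + 19 - 1 = 291
Weekday index = (5 + 291) mod 7 = 2

Day of the week: Wednesday


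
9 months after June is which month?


June is month 6
6 + 9 = 15; wrap: 15 - 12 = 3

March


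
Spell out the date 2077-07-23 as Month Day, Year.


ISO 2077-07-23 parses as year=2077, month=07, day=23
Month 7 -> July

July 23, 2077


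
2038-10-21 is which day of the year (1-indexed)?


Date: October 21, 2038
Days in months 1 through 9: 273
Plus 21 days in October

Day of year: 294


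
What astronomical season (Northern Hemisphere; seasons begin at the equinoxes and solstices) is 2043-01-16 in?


Date: January 16
Astronomical Winter (approx.; exact equinox/solstice day varies by year): December 21 to March 19
January 16 falls within the Winter window

Winter


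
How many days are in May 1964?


May 1964

31 days


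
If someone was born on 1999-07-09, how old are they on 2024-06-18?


Birth: 1999-07-09
Reference: 2024-06-18
Year difference: 2024 - 1999 = 25
Birthday not yet reached in 2024, subtract 1

24 years old


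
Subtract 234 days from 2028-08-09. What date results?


Start: 2028-08-09, subtract 234 days
Back 9 days from August 9 reaches July 31, 2028 -> 225 left
July 2028 has 31 days -> back to June 30, 2028 -> 194 left
June 2028 has 30 days -> back to May 31, 2028 -> 164 left
May 2028 has 31 days -> back to April 30, 2028 -> 133 left
April 2028 has 30 days -> back to March 31, 2028 -> 103 left
March 2028 has 31 days -> back to February 29, 2028 -> 72 left
February 2028 has 29 days -> back to January 31, 2028 -> 43 left
January 2028 has 31 days -> back to December 31, 2027 -> 12 left
December 2027: 31 - 12 = 19 -> lands on December 19

Result: 2027-12-19


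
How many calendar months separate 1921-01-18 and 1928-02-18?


From January 1921 to February 1928
7 years * 12 = 84 months, plus 1 month = 85

85 months


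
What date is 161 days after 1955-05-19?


Start: 1955-05-19, add 161 days
May 1955 has 31 days: 31 - 19 = 12 days to May 31 -> 149 left
June 1955 has 30 days -> 119 left
July 1955 has 31 days -> 88 left
August 1955 has 31 days -> 57 left
September 1955 has 30 days -> 27 left
October 1955: 27 <= 31 -> lands on October 27

Result: 1955-10-27


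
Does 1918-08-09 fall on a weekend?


Anchor: Jan 1, 1918. With p = 1918 - 1 = 1917: (p + p//4 - p//100 + p//400) mod 7 = (1917 + 479 - 19 + 4) mod 7 = 2381 mod 7 = 1 -> Tuesday (Mon=0 ... Sun=6)
Day of year: 221; offset = 220
Weekday index = (1 + 220) mod 7 = 4 -> Friday
Weekend days: Saturday, Sunday

No


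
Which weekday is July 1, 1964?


Target: July 1, 1964
Anchor: Jan 1, 1964. With p = 1964 - 1 = 1963: (p + p//4 - p//100 + p//400) mod 7 = (1963 + 490 - 19 + 4) mod 7 = 2438 mod 7 = 2 -> Wednesday (Mon=0 ... Sun=6)
Days before July (Jan-Jun): 182 days
Weekday index = (2 + 182) mod 7 = 2

Wednesday


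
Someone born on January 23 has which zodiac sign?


Date: January 23
Conventional tropical zodiac dates: Aquarius from January 20 onward; Pisces starts February 19
January 23 falls within the Aquarius range

Aquarius


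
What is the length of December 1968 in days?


December 1968

31 days


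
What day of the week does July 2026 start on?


Target: July 1, 2026
Anchor: Jan 1, 2026. With p = 2026 - 1 = 2025: (p + p//4 - p//100 + p//400) mod 7 = (2025 + 506 - 20 + 5) mod 7 = 2516 mod 7 = 3 -> Thursday (Mon=0 ... Sun=6)
Days before July (Jan-Jun): 181 days
Weekday index = (3 + 181) mod 7 = 2

Wednesday


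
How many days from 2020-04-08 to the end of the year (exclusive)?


Day of year: 99 of 366
Remaining = 366 - 99

267 days


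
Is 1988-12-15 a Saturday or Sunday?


Anchor: Jan 1, 1988. With p = 1988 - 1 = 1987: (p + p//4 - p//100 + p//400) mod 7 = (1987 + 496 - 19 + 4) mod 7 = 2468 mod 7 = 4 -> Friday (Mon=0 ... Sun=6)
Day of year: 350; offset = 349
Weekday index = (4 + 349) mod 7 = 3 -> Thursday
Weekend days: Saturday, Sunday

No


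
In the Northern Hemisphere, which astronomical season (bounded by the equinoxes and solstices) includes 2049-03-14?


Date: March 14
Astronomical Winter (approx.; exact equinox/solstice day varies by year): December 21 to March 19
March 14 falls within the Winter window

Winter


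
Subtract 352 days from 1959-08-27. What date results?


Start: 1959-08-27, subtract 352 days
Back 27 days from August 27 reaches July 31, 1959 -> 325 left
July 1959 has 31 days -> back to June 30, 1959 -> 294 left
June 1959 has 30 days -> back to May 31, 1959 -> 264 left
May 1959 has 31 days -> back to April 30, 1959 -> 233 left
April 1959 has 30 days -> back to March 31, 1959 -> 203 left
March 1959 has 31 days -> back to February 28, 1959 -> 172 left
February 1959 has 28 days -> back to January 31, 1959 -> 144 left
January 1959 has 31 days -> back to December 31, 1958 -> 113 left
December 1958 has 31 days -> back to November 30, 1958 -> 82 left
November 1958 has 30 days -> back to October 31, 1958 -> 52 left
October 1958 has 31 days -> back to September 30, 1958 -> 21 left
September 1958: 30 - 21 = 9 -> lands on September 9

Result: 1958-09-09


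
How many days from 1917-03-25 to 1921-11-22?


From 1917-03-25 to 1921-11-22
1917-03-25: days before March = 31 + 28 = 59 (1917 is not a leap year); day of year = 59 + 25 = 84
1921-11-22: days before November = 31 + 28 + 31 + 30 + 31 + 30 + 31 + 31 + 30 + 31 = 304 (1921 is not a leap year); day of year = 304 + 22 = 326
Rest of 1917: 365 - 84 = 281
Full years 1918 (365), 1919 (365), 1920 (366): 1096
Total = 281 + 1096 + 326 = 1703

1703 days


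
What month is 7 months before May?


May is month 5
5 - 7 = -2; wrap: -2 + 12 = 10

October


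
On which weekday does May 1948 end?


May 1948 has 31 days
Anchor: Jan 1, 1948. With p = 1948 - 1 = 1947: (p + p//4 - p//100 + p//400) mod 7 = (1947 + 486 - 19 + 4) mod 7 = 2418 mod 7 = 3 -> Thursday (Mon=0 ... Sun=6)
Days before May (Jan-Apr): 121; May 1 index = (3 + 121) mod 7 = 5 -> Saturday
Last day offset: 31 - 1 = 30 days
Weekday index = (5 + 30) mod 7 = 0

Monday, May 31


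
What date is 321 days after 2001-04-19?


Start: 2001-04-19, add 321 days
April 2001 has 30 days: 30 - 19 = 11 days to April 30 -> 310 left
May 2001 has 31 days -> 279 left
June 2001 has 30 days -> 249 left
July 2001 has 31 days -> 218 left
August 2001 has 31 days -> 187 left
September 2001 has 30 days -> 157 left
October 2001 has 31 days -> 126 left
November 2001 has 30 days -> 96 left
December 2001 has 31 days -> 65 left
January 2002 has 31 days -> 34 left
February 2002 has 28 days -> 6 left
March 2002: 6 <= 31 -> lands on March 6

Result: 2002-03-06


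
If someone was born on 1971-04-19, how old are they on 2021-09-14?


Birth: 1971-04-19
Reference: 2021-09-14
Year difference: 2021 - 1971 = 50

50 years old


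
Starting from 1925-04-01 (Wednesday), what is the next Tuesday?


Current: Wednesday
Target: Tuesday
Days ahead: 6

Next Tuesday: 1925-04-07


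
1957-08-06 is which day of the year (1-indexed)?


Date: August 6, 1957
Days in months 1 through 7: 212
Plus 6 days in August

Day of year: 218


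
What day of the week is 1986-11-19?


Date: November 19, 1986
Anchor: Jan 1, 1986. With p = 1986 - 1 = 1985: (p + p//4 - p//100 + p//400) mod 7 = (1985 + 496 - 19 + 4) mod 7 = 2466 mod 7 = 2 -> Wednesday (Mon=0 ... Sun=6)
Days before November (Jan-Oct): 304; offset = 304 + 19 - 1 = 322
Weekday index = (2 + 322) mod 7 = 2

Day of the week: Wednesday


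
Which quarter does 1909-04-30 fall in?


Month: April (month 4)
Q1: Jan-Mar, Q2: Apr-Jun, Q3: Jul-Sep, Q4: Oct-Dec

Q2


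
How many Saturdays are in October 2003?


October 2003 has 31 days
Anchor: Jan 1, 2003. With p = 2003 - 1 = 2002: (p + p//4 - p//100 + p//400) mod 7 = (2002 + 500 - 20 + 5) mod 7 = 2487 mod 7 = 2 -> Wednesday (Mon=0 ... Sun=6)
Days before October (Jan-Sep): 273; October 1 index = (2 + 273) mod 7 = 2 -> Wednesday
First Saturday is October 4
Saturdays: 4, 11, 18, 25

4 Saturdays


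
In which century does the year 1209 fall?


Century = (year - 1) // 100 + 1
= (1209 - 1) // 100 + 1
= 1208 // 100 + 1
= 12 + 1

13th century


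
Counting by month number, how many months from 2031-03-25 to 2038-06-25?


From March 2031 to June 2038
7 years * 12 = 84 months, plus 3 months = 87

87 months


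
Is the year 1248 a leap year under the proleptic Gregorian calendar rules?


Gregorian leap year rule: divisible by 4, but not by 100, unless also by 400.
1248 is divisible by 4 but not 100 -> leap year

Yes


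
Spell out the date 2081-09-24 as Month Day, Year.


ISO 2081-09-24 parses as year=2081, month=09, day=24
Month 9 -> September

September 24, 2081


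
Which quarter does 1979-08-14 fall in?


Month: August (month 8)
Q1: Jan-Mar, Q2: Apr-Jun, Q3: Jul-Sep, Q4: Oct-Dec

Q3


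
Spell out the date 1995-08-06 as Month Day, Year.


ISO 1995-08-06 parses as year=1995, month=08, day=06
Month 8 -> August

August 6, 1995


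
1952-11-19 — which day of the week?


Date: November 19, 1952
Anchor: Jan 1, 1952. With p = 1952 - 1 = 1951: (p + p//4 - p//100 + p//400) mod 7 = (1951 + 487 - 19 + 4) mod 7 = 2423 mod 7 = 1 -> Tuesday (Mon=0 ... Sun=6)
Days before November (Jan-Oct): 305; offset = 305 + 19 - 1 = 323
Weekday index = (1 + 323) mod 7 = 2

Day of the week: Wednesday


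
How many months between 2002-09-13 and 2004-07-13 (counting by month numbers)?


From September 2002 to July 2004
2 years * 12 = 24 months, minus 2 months = 22

22 months


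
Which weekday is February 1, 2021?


Target: February 1, 2021
Anchor: Jan 1, 2021. With p = 2021 - 1 = 2020: (p + p//4 - p//100 + p//400) mod 7 = (2020 + 505 - 20 + 5) mod 7 = 2510 mod 7 = 4 -> Friday (Mon=0 ... Sun=6)
Days before February (Jan): 31 days
Weekday index = (4 + 31) mod 7 = 0

Monday


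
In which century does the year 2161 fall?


Century = (year - 1) // 100 + 1
= (2161 - 1) // 100 + 1
= 2160 // 100 + 1
= 21 + 1

22nd century


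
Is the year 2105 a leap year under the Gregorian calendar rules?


Gregorian leap year rule: divisible by 4, but not by 100, unless also by 400.
2105 is not divisible by 4 -> not a leap year

No


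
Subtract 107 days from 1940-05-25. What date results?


Start: 1940-05-25, subtract 107 days
Back 25 days from May 25 reaches April 30, 1940 -> 82 left
April 1940 has 30 days -> back to March 31, 1940 -> 52 left
March 1940 has 31 days -> back to February 29, 1940 -> 21 left
February 1940: 29 - 21 = 8 -> lands on February 8

Result: 1940-02-08


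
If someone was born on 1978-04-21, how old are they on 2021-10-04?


Birth: 1978-04-21
Reference: 2021-10-04
Year difference: 2021 - 1978 = 43

43 years old


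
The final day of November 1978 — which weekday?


November 1978 has 30 days
Anchor: Jan 1, 1978. With p = 1978 - 1 = 1977: (p + p//4 - p//100 + p//400) mod 7 = (1977 + 494 - 19 + 4) mod 7 = 2456 mod 7 = 6 -> Sunday (Mon=0 ... Sun=6)
Days before November (Jan-Oct): 304; November 1 index = (6 + 304) mod 7 = 2 -> Wednesday
Last day offset: 30 - 1 = 29 days
Weekday index = (2 + 29) mod 7 = 3

Thursday, November 30


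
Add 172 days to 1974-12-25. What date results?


Start: 1974-12-25, add 172 days
December 1974 has 31 days: 31 - 25 = 6 days to December 31 -> 166 left
January 1975 has 31 days -> 135 left
February 1975 has 28 days -> 107 left
March 1975 has 31 days -> 76 left
April 1975 has 30 days -> 46 left
May 1975 has 31 days -> 15 left
June 1975: 15 <= 30 -> lands on June 15

Result: 1975-06-15


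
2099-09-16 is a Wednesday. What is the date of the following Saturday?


Current: Wednesday
Target: Saturday
Days ahead: 3

Next Saturday: 2099-09-19


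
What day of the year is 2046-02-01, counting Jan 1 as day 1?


Date: February 1, 2046
Days in months 1 through 1: 31
Plus 1 days in February

Day of year: 32


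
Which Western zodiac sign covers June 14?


Date: June 14
Conventional tropical zodiac dates: Gemini from May 21 onward; Cancer starts June 21
June 14 falls within the Gemini range

Gemini


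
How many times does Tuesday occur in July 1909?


July 1909 has 31 days
Anchor: Jan 1, 1909. With p = 1909 - 1 = 1908: (p + p//4 - p//100 + p//400) mod 7 = (1908 + 477 - 19 + 4) mod 7 = 2370 mod 7 = 4 -> Friday (Mon=0 ... Sun=6)
Days before July (Jan-Jun): 181; July 1 index = (4 + 181) mod 7 = 3 -> Thursday
First Tuesday is July 6
Tuesdays: 6, 13, 20, 27

4 Tuesdays


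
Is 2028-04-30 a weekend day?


Anchor: Jan 1, 2028. With p = 2028 - 1 = 2027: (p + p//4 - p//100 + p//400) mod 7 = (2027 + 506 - 20 + 5) mod 7 = 2518 mod 7 = 5 -> Saturday (Mon=0 ... Sun=6)
Day of year: 121; offset = 120
Weekday index = (5 + 120) mod 7 = 6 -> Sunday
Weekend days: Saturday, Sunday

Yes


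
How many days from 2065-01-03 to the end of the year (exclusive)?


Day of year: 3 of 365
Remaining = 365 - 3

362 days


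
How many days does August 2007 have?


August 2007

31 days


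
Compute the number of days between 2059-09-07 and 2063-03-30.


From 2059-09-07 to 2063-03-30
2059-09-07: days before September = 31 + 28 + 31 + 30 + 31 + 30 + 31 + 31 = 243 (2059 is not a leap year); day of year = 243 + 7 = 250
2063-03-30: days before March = 31 + 28 = 59 (2063 is not a leap year); day of year = 59 + 30 = 89
Rest of 2059: 365 - 250 = 115
Full years 2060 (366), 2061 (365), 2062 (365): 1096
Total = 115 + 1096 + 89 = 1300

1300 days


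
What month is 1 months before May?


May is month 5
5 - 1 = 4

April


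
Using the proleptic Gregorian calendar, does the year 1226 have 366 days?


Gregorian leap year rule: divisible by 4, but not by 100, unless also by 400.
1226 is not divisible by 4 -> not a leap year

No


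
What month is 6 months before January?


January is month 1
1 - 6 = -5; wrap: -5 + 12 = 7

July


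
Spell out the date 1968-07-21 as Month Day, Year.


ISO 1968-07-21 parses as year=1968, month=07, day=21
Month 7 -> July

July 21, 1968


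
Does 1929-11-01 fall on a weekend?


Anchor: Jan 1, 1929. With p = 1929 - 1 = 1928: (p + p//4 - p//100 + p//400) mod 7 = (1928 + 482 - 19 + 4) mod 7 = 2395 mod 7 = 1 -> Tuesday (Mon=0 ... Sun=6)
Day of year: 305; offset = 304
Weekday index = (1 + 304) mod 7 = 4 -> Friday
Weekend days: Saturday, Sunday

No


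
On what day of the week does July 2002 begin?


Target: July 1, 2002
Anchor: Jan 1, 2002. With p = 2002 - 1 = 2001: (p + p//4 - p//100 + p//400) mod 7 = (2001 + 500 - 20 + 5) mod 7 = 2486 mod 7 = 1 -> Tuesday (Mon=0 ... Sun=6)
Days before July (Jan-Jun): 181 days
Weekday index = (1 + 181) mod 7 = 0

Monday


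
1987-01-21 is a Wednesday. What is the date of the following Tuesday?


Current: Wednesday
Target: Tuesday
Days ahead: 6

Next Tuesday: 1987-01-27


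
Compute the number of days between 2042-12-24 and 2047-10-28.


From 2042-12-24 to 2047-10-28
2042-12-24: days before December = 31 + 28 + 31 + 30 + 31 + 30 + 31 + 31 + 30 + 31 + 30 = 334 (2042 is not a leap year); day of year = 334 + 24 = 358
2047-10-28: days before October = 31 + 28 + 31 + 30 + 31 + 30 + 31 + 31 + 30 = 273 (2047 is not a leap year); day of year = 273 + 28 = 301
Rest of 2042: 365 - 358 = 7
Full years 2043 (365), 2044 (366), 2045 (365), 2046 (365): 1461
Total = 7 + 1461 + 301 = 1769

1769 days


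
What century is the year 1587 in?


Century = (year - 1) // 100 + 1
= (1587 - 1) // 100 + 1
= 1586 // 100 + 1
= 15 + 1

16th century


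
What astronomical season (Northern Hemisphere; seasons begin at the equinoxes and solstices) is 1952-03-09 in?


Date: March 9
Astronomical Winter (approx.; exact equinox/solstice day varies by year): December 21 to March 19
March 9 falls within the Winter window

Winter


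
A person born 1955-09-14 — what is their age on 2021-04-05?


Birth: 1955-09-14
Reference: 2021-04-05
Year difference: 2021 - 1955 = 66
Birthday not yet reached in 2021, subtract 1

65 years old


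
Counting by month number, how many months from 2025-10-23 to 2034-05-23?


From October 2025 to May 2034
9 years * 12 = 108 months, minus 5 months = 103

103 months


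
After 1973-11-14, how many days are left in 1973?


Day of year: 318 of 365
Remaining = 365 - 318

47 days


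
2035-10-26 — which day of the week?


Date: October 26, 2035
Anchor: Jan 1, 2035. With p = 2035 - 1 = 2034: (p + p//4 - p//100 + p//400) mod 7 = (2034 + 508 - 20 + 5) mod 7 = 2527 mod 7 = 0 -> Monday (Mon=0 ... Sun=6)
Days before October (Jan-Sep): 273; offset = 273 + 26 - 1 = 298
Weekday index = (0 + 298) mod 7 = 4

Day of the week: Friday


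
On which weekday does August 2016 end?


August 2016 has 31 days
Anchor: Jan 1, 2016. With p = 2016 - 1 = 2015: (p + p//4 - p//100 + p//400) mod 7 = (2015 + 503 - 20 + 5) mod 7 = 2503 mod 7 = 4 -> Friday (Mon=0 ... Sun=6)
Days before August (Jan-Jul): 213; August 1 index = (4 + 213) mod 7 = 0 -> Monday
Last day offset: 31 - 1 = 30 days
Weekday index = (0 + 30) mod 7 = 2

Wednesday, August 31


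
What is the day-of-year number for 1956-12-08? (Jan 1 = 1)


Date: December 8, 1956
Days in months 1 through 11: 335
Plus 8 days in December

Day of year: 343


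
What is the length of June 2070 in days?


June 2070

30 days


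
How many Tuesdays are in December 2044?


December 2044 has 31 days
Anchor: Jan 1, 2044. With p = 2044 - 1 = 2043: (p + p//4 - p//100 + p//400) mod 7 = (2043 + 510 - 20 + 5) mod 7 = 2538 mod 7 = 4 -> Friday (Mon=0 ... Sun=6)
Days before December (Jan-Nov): 335; December 1 index = (4 + 335) mod 7 = 3 -> Thursday
First Tuesday is December 6
Tuesdays: 6, 13, 20, 27

4 Tuesdays


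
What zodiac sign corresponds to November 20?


Date: November 20
Conventional tropical zodiac dates: Scorpio from October 23 onward; Sagittarius starts November 22
November 20 falls within the Scorpio range

Scorpio


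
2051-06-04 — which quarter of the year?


Month: June (month 6)
Q1: Jan-Mar, Q2: Apr-Jun, Q3: Jul-Sep, Q4: Oct-Dec

Q2


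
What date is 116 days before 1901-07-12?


Start: 1901-07-12, subtract 116 days
Back 12 days from July 12 reaches June 30, 1901 -> 104 left
June 1901 has 30 days -> back to May 31, 1901 -> 74 left
May 1901 has 31 days -> back to April 30, 1901 -> 43 left
April 1901 has 30 days -> back to March 31, 1901 -> 13 left
March 1901: 31 - 13 = 18 -> lands on March 18

Result: 1901-03-18


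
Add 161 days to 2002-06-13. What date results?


Start: 2002-06-13, add 161 days
June 2002 has 30 days: 30 - 13 = 17 days to June 30 -> 144 left
July 2002 has 31 days -> 113 left
August 2002 has 31 days -> 82 left
September 2002 has 30 days -> 52 left
October 2002 has 31 days -> 21 left
November 2002: 21 <= 30 -> lands on November 21

Result: 2002-11-21


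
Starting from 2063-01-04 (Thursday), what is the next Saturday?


Current: Thursday
Target: Saturday
Days ahead: 2

Next Saturday: 2063-01-06


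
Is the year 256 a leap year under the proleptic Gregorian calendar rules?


Gregorian leap year rule: divisible by 4, but not by 100, unless also by 400.
256 is divisible by 4 but not 100 -> leap year

Yes


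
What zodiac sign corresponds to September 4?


Date: September 4
Conventional tropical zodiac dates: Virgo from August 23 onward; Libra starts September 23
September 4 falls within the Virgo range

Virgo


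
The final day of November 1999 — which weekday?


November 1999 has 30 days
Anchor: Jan 1, 1999. With p = 1999 - 1 = 1998: (p + p//4 - p//100 + p//400) mod 7 = (1998 + 499 - 19 + 4) mod 7 = 2482 mod 7 = 4 -> Friday (Mon=0 ... Sun=6)
Days before November (Jan-Oct): 304; November 1 index = (4 + 304) mod 7 = 0 -> Monday
Last day offset: 30 - 1 = 29 days
Weekday index = (0 + 29) mod 7 = 1

Tuesday, November 30


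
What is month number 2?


Month 2 of 12

February


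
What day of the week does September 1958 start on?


Target: September 1, 1958
Anchor: Jan 1, 1958. With p = 1958 - 1 = 1957: (p + p//4 - p//100 + p//400) mod 7 = (1957 + 489 - 19 + 4) mod 7 = 2431 mod 7 = 2 -> Wednesday (Mon=0 ... Sun=6)
Days before September (Jan-Aug): 243 days
Weekday index = (2 + 243) mod 7 = 0

Monday


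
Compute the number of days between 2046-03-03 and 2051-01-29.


From 2046-03-03 to 2051-01-29
2046-03-03: days before March = 31 + 28 = 59 (2046 is not a leap year); day of year = 59 + 3 = 62
2051-01-29: day of year = 29
Rest of 2046: 365 - 62 = 303
Full years 2047 (365), 2048 (366), 2049 (365), 2050 (365): 1461
Total = 303 + 1461 + 29 = 1793

1793 days


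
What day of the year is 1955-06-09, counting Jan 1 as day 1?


Date: June 9, 1955
Days in months 1 through 5: 151
Plus 9 days in June

Day of year: 160


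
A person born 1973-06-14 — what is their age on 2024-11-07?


Birth: 1973-06-14
Reference: 2024-11-07
Year difference: 2024 - 1973 = 51

51 years old


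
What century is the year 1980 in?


Century = (year - 1) // 100 + 1
= (1980 - 1) // 100 + 1
= 1979 // 100 + 1
= 19 + 1

20th century


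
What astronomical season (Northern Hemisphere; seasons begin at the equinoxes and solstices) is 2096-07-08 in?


Date: July 8
Astronomical Summer (approx.; exact equinox/solstice day varies by year): June 21 to September 21
July 8 falls within the Summer window

Summer


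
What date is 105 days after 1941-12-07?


Start: 1941-12-07, add 105 days
December 1941 has 31 days: 31 - 7 = 24 days to December 31 -> 81 left
January 1942 has 31 days -> 50 left
February 1942 has 28 days -> 22 left
March 1942: 22 <= 31 -> lands on March 22

Result: 1942-03-22


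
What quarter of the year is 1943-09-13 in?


Month: September (month 9)
Q1: Jan-Mar, Q2: Apr-Jun, Q3: Jul-Sep, Q4: Oct-Dec

Q3


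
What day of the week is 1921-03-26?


Date: March 26, 1921
Anchor: Jan 1, 1921. With p = 1921 - 1 = 1920: (p + p//4 - p//100 + p//400) mod 7 = (1920 + 480 - 19 + 4) mod 7 = 2385 mod 7 = 5 -> Saturday (Mon=0 ... Sun=6)
Days before March (Jan-Feb): 59; offset = 59 + 26 - 1 = 84
Weekday index = (5 + 84) mod 7 = 5

Day of the week: Saturday


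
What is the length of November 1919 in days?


November 1919

30 days


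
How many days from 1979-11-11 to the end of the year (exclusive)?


Day of year: 315 of 365
Remaining = 365 - 315

50 days


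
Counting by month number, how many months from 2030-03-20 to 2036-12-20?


From March 2030 to December 2036
6 years * 12 = 72 months, plus 9 months = 81

81 months


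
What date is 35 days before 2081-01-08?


Start: 2081-01-08, subtract 35 days
Back 8 days from January 8 reaches December 31, 2080 -> 27 left
December 2080: 31 - 27 = 4 -> lands on December 4

Result: 2080-12-04


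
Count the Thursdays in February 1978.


February 1978 has 28 days
Anchor: Jan 1, 1978. With p = 1978 - 1 = 1977: (p + p//4 - p//100 + p//400) mod 7 = (1977 + 494 - 19 + 4) mod 7 = 2456 mod 7 = 6 -> Sunday (Mon=0 ... Sun=6)
Days before February (Jan): 31; February 1 index = (6 + 31) mod 7 = 2 -> Wednesday
First Thursday is February 2
Thursdays: 2, 9, 16, 23

4 Thursdays


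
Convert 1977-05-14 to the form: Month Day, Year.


ISO 1977-05-14 parses as year=1977, month=05, day=14
Month 5 -> May

May 14, 1977


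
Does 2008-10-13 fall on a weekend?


Anchor: Jan 1, 2008. With p = 2008 - 1 = 2007: (p + p//4 - p//100 + p//400) mod 7 = (2007 + 501 - 20 + 5) mod 7 = 2493 mod 7 = 1 -> Tuesday (Mon=0 ... Sun=6)
Day of year: 287; offset = 286
Weekday index = (1 + 286) mod 7 = 0 -> Monday
Weekend days: Saturday, Sunday

No


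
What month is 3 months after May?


May is month 5
5 + 3 = 8

August


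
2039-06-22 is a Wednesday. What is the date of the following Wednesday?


Current: Wednesday
Target: Wednesday
Days ahead: 7

Next Wednesday: 2039-06-29


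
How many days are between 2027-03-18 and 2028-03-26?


From 2027-03-18 to 2028-03-26
2027-03-18: days before March = 31 + 28 = 59 (2027 is not a leap year); day of year = 59 + 18 = 77
2028-03-26: days before March = 31 + 29 = 60 (2028 is a leap year); day of year = 60 + 26 = 86
Rest of 2027: 365 - 77 = 288
Total = 288 + 86 = 374

374 days


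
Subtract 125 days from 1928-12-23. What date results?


Start: 1928-12-23, subtract 125 days
Back 23 days from December 23 reaches November 30, 1928 -> 102 left
November 1928 has 30 days -> back to October 31, 1928 -> 72 left
October 1928 has 31 days -> back to September 30, 1928 -> 41 left
September 1928 has 30 days -> back to August 31, 1928 -> 11 left
August 1928: 31 - 11 = 20 -> lands on August 20

Result: 1928-08-20


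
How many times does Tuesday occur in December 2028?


December 2028 has 31 days
Anchor: Jan 1, 2028. With p = 2028 - 1 = 2027: (p + p//4 - p//100 + p//400) mod 7 = (2027 + 506 - 20 + 5) mod 7 = 2518 mod 7 = 5 -> Saturday (Mon=0 ... Sun=6)
Days before December (Jan-Nov): 335; December 1 index = (5 + 335) mod 7 = 4 -> Friday
First Tuesday is December 5
Tuesdays: 5, 12, 19, 26

4 Tuesdays


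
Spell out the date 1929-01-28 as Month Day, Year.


ISO 1929-01-28 parses as year=1929, month=01, day=28
Month 1 -> January

January 28, 1929


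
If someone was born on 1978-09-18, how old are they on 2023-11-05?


Birth: 1978-09-18
Reference: 2023-11-05
Year difference: 2023 - 1978 = 45

45 years old


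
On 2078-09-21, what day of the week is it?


Date: September 21, 2078
Anchor: Jan 1, 2078. With p = 2078 - 1 = 2077: (p + p//4 - p//100 + p//400) mod 7 = (2077 + 519 - 20 + 5) mod 7 = 2581 mod 7 = 5 -> Saturday (Mon=0 ... Sun=6)
Days before September (Jan-Aug): 243; offset = 243 + 21 - 1 = 263
Weekday index = (5 + 263) mod 7 = 2

Day of the week: Wednesday


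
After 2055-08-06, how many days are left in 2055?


Day of year: 218 of 365
Remaining = 365 - 218

147 days


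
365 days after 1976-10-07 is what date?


Start: 1976-10-07, add 365 days
October 1976 has 31 days: 31 - 7 = 24 days to October 31 -> 341 left
November 1976 has 30 days -> 311 left
December 1976 has 31 days -> 280 left
January 1977 has 31 days -> 249 left
February 1977 has 28 days -> 221 left
March 1977 has 31 days -> 190 left
April 1977 has 30 days -> 160 left
May 1977 has 31 days -> 129 left
June 1977 has 30 days -> 99 left
July 1977 has 31 days -> 68 left
August 1977 has 31 days -> 37 left
September 1977 has 30 days -> 7 left
October 1977: 7 <= 31 -> lands on October 7

Result: 1977-10-07


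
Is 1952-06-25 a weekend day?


Anchor: Jan 1, 1952. With p = 1952 - 1 = 1951: (p + p//4 - p//100 + p//400) mod 7 = (1951 + 487 - 19 + 4) mod 7 = 2423 mod 7 = 1 -> Tuesday (Mon=0 ... Sun=6)
Day of year: 177; offset = 176
Weekday index = (1 + 176) mod 7 = 2 -> Wednesday
Weekend days: Saturday, Sunday

No


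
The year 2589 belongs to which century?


Century = (year - 1) // 100 + 1
= (2589 - 1) // 100 + 1
= 2588 // 100 + 1
= 25 + 1

26th century


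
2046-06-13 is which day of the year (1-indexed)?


Date: June 13, 2046
Days in months 1 through 5: 151
Plus 13 days in June

Day of year: 164


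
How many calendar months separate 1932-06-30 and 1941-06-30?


From June 1932 to June 1941
9 years * 12 = 108 months = 108

108 months


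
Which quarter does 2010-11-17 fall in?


Month: November (month 11)
Q1: Jan-Mar, Q2: Apr-Jun, Q3: Jul-Sep, Q4: Oct-Dec

Q4


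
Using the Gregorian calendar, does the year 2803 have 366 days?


Gregorian leap year rule: divisible by 4, but not by 100, unless also by 400.
2803 is not divisible by 4 -> not a leap year

No


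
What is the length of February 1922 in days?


February 1922 (leap year: no)

28 days


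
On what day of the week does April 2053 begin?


Target: April 1, 2053
Anchor: Jan 1, 2053. With p = 2053 - 1 = 2052: (p + p//4 - p//100 + p//400) mod 7 = (2052 + 513 - 20 + 5) mod 7 = 2550 mod 7 = 2 -> Wednesday (Mon=0 ... Sun=6)
Days before April (Jan-Mar): 90 days
Weekday index = (2 + 90) mod 7 = 1

Tuesday


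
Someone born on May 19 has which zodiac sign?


Date: May 19
Conventional tropical zodiac dates: Taurus from April 20 onward; Gemini starts May 21
May 19 falls within the Taurus range

Taurus


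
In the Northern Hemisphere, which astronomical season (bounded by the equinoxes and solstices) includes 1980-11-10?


Date: November 10
Astronomical Autumn (approx.; exact equinox/solstice day varies by year): September 22 to December 20
November 10 falls within the Autumn window

Autumn


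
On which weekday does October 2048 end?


October 2048 has 31 days
Anchor: Jan 1, 2048. With p = 2048 - 1 = 2047: (p + p//4 - p//100 + p//400) mod 7 = (2047 + 511 - 20 + 5) mod 7 = 2543 mod 7 = 2 -> Wednesday (Mon=0 ... Sun=6)
Days before October (Jan-Sep): 274; October 1 index = (2 + 274) mod 7 = 3 -> Thursday
Last day offset: 31 - 1 = 30 days
Weekday index = (3 + 30) mod 7 = 5

Saturday, October 31


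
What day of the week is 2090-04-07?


Date: April 7, 2090
Anchor: Jan 1, 2090. With p = 2090 - 1 = 2089: (p + p//4 - p//100 + p//400) mod 7 = (2089 + 522 - 20 + 5) mod 7 = 2596 mod 7 = 6 -> Sunday (Mon=0 ... Sun=6)
Days before April (Jan-Mar): 90; offset = 90 + 7 - 1 = 96
Weekday index = (6 + 96) mod 7 = 4

Day of the week: Friday


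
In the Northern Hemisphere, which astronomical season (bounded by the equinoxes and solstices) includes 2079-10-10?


Date: October 10
Astronomical Autumn (approx.; exact equinox/solstice day varies by year): September 22 to December 20
October 10 falls within the Autumn window

Autumn


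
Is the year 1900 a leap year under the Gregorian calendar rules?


Gregorian leap year rule: divisible by 4, but not by 100, unless also by 400.
1900 is divisible by 100 but not 400 -> not a leap year

No


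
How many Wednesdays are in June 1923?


June 1923 has 30 days
Anchor: Jan 1, 1923. With p = 1923 - 1 = 1922: (p + p//4 - p//100 + p//400) mod 7 = (1922 + 480 - 19 + 4) mod 7 = 2387 mod 7 = 0 -> Monday (Mon=0 ... Sun=6)
Days before June (Jan-May): 151; June 1 index = (0 + 151) mod 7 = 4 -> Friday
First Wednesday is June 6
Wednesdays: 6, 13, 20, 27

4 Wednesdays


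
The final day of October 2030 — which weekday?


October 2030 has 31 days
Anchor: Jan 1, 2030. With p = 2030 - 1 = 2029: (p + p//4 - p//100 + p//400) mod 7 = (2029 + 507 - 20 + 5) mod 7 = 2521 mod 7 = 1 -> Tuesday (Mon=0 ... Sun=6)
Days before October (Jan-Sep): 273; October 1 index = (1 + 273) mod 7 = 1 -> Tuesday
Last day offset: 31 - 1 = 30 days
Weekday index = (1 + 30) mod 7 = 3

Thursday, October 31


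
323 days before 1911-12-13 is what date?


Start: 1911-12-13, subtract 323 days
Back 13 days from December 13 reaches November 30, 1911 -> 310 left
November 1911 has 30 days -> back to October 31, 1911 -> 280 left
October 1911 has 31 days -> back to September 30, 1911 -> 249 left
September 1911 has 30 days -> back to August 31, 1911 -> 219 left
August 1911 has 31 days -> back to July 31, 1911 -> 188 left
July 1911 has 31 days -> back to June 30, 1911 -> 157 left
June 1911 has 30 days -> back to May 31, 1911 -> 127 left
May 1911 has 31 days -> back to April 30, 1911 -> 96 left
April 1911 has 30 days -> back to March 31, 1911 -> 66 left
March 1911 has 31 days -> back to February 28, 1911 -> 35 left
February 1911 has 28 days -> back to January 31, 1911 -> 7 left
January 1911: 31 - 7 = 24 -> lands on January 24

Result: 1911-01-24


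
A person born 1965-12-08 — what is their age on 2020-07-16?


Birth: 1965-12-08
Reference: 2020-07-16
Year difference: 2020 - 1965 = 55
Birthday not yet reached in 2020, subtract 1

54 years old


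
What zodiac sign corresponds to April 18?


Date: April 18
Conventional tropical zodiac dates: Aries from March 21 onward; Taurus starts April 20
April 18 falls within the Aries range

Aries


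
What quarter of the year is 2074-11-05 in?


Month: November (month 11)
Q1: Jan-Mar, Q2: Apr-Jun, Q3: Jul-Sep, Q4: Oct-Dec

Q4


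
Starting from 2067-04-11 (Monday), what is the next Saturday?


Current: Monday
Target: Saturday
Days ahead: 5

Next Saturday: 2067-04-16


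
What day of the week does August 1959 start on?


Target: August 1, 1959
Anchor: Jan 1, 1959. With p = 1959 - 1 = 1958: (p + p//4 - p//100 + p//400) mod 7 = (1958 + 489 - 19 + 4) mod 7 = 2432 mod 7 = 3 -> Thursday (Mon=0 ... Sun=6)
Days before August (Jan-Jul): 212 days
Weekday index = (3 + 212) mod 7 = 5

Saturday


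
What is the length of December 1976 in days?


December 1976

31 days


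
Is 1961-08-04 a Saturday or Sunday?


Anchor: Jan 1, 1961. With p = 1961 - 1 = 1960: (p + p//4 - p//100 + p//400) mod 7 = (1960 + 490 - 19 + 4) mod 7 = 2435 mod 7 = 6 -> Sunday (Mon=0 ... Sun=6)
Day of year: 216; offset = 215
Weekday index = (6 + 215) mod 7 = 4 -> Friday
Weekend days: Saturday, Sunday

No


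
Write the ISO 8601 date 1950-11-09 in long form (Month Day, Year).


ISO 1950-11-09 parses as year=1950, month=11, day=09
Month 11 -> November

November 9, 1950


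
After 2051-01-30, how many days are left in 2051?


Day of year: 30 of 365
Remaining = 365 - 30

335 days


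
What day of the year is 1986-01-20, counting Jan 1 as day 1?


Date: January 20, 1986
No months before January
Plus 20 days in January

Day of year: 20


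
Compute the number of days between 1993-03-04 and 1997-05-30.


From 1993-03-04 to 1997-05-30
1993-03-04: days before March = 31 + 28 = 59 (1993 is not a leap year); day of year = 59 + 4 = 63
1997-05-30: days before May = 31 + 28 + 31 + 30 = 120 (1997 is not a leap year); day of year = 120 + 30 = 150
Rest of 1993: 365 - 63 = 302
Full years 1994 (365), 1995 (365), 1996 (366): 1096
Total = 302 + 1096 + 150 = 1548

1548 days


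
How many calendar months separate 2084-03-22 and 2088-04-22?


From March 2084 to April 2088
4 years * 12 = 48 months, plus 1 month = 49

49 months


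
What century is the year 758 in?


Century = (year - 1) // 100 + 1
= (758 - 1) // 100 + 1
= 757 // 100 + 1
= 7 + 1

8th century


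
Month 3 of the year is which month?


Month 3 of 12

March


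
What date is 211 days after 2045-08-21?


Start: 2045-08-21, add 211 days
August 2045 has 31 days: 31 - 21 = 10 days to August 31 -> 201 left
September 2045 has 30 days -> 171 left
October 2045 has 31 days -> 140 left
November 2045 has 30 days -> 110 left
December 2045 has 31 days -> 79 left
January 2046 has 31 days -> 48 left
February 2046 has 28 days -> 20 left
March 2046: 20 <= 31 -> lands on March 20

Result: 2046-03-20


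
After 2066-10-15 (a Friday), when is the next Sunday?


Current: Friday
Target: Sunday
Days ahead: 2

Next Sunday: 2066-10-17


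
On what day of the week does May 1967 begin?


Target: May 1, 1967
Anchor: Jan 1, 1967. With p = 1967 - 1 = 1966: (p + p//4 - p//100 + p//400) mod 7 = (1966 + 491 - 19 + 4) mod 7 = 2442 mod 7 = 6 -> Sunday (Mon=0 ... Sun=6)
Days before May (Jan-Apr): 120 days
Weekday index = (6 + 120) mod 7 = 0

Monday


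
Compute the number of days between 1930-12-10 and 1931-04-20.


From 1930-12-10 to 1931-04-20
1930-12-10: days before December = 31 + 28 + 31 + 30 + 31 + 30 + 31 + 31 + 30 + 31 + 30 = 334 (1930 is not a leap year); day of year = 334 + 10 = 344
1931-04-20: days before April = 31 + 28 + 31 = 90 (1931 is not a leap year); day of year = 90 + 20 = 110
Rest of 1930: 365 - 344 = 21
Total = 21 + 110 = 131

131 days


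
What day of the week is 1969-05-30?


Date: May 30, 1969
Anchor: Jan 1, 1969. With p = 1969 - 1 = 1968: (p + p//4 - p//100 + p//400) mod 7 = (1968 + 492 - 19 + 4) mod 7 = 2445 mod 7 = 2 -> Wednesday (Mon=0 ... Sun=6)
Days before May (Jan-Apr): 120; offset = 120 + 30 - 1 = 149
Weekday index = (2 + 149) mod 7 = 4

Day of the week: Friday


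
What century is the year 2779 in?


Century = (year - 1) // 100 + 1
= (2779 - 1) // 100 + 1
= 2778 // 100 + 1
= 27 + 1

28th century


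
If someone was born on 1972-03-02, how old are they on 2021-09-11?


Birth: 1972-03-02
Reference: 2021-09-11
Year difference: 2021 - 1972 = 49

49 years old


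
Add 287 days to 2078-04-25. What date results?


Start: 2078-04-25, add 287 days
April 2078 has 30 days: 30 - 25 = 5 days to April 30 -> 282 left
May 2078 has 31 days -> 251 left
June 2078 has 30 days -> 221 left
July 2078 has 31 days -> 190 left
August 2078 has 31 days -> 159 left
September 2078 has 30 days -> 129 left
October 2078 has 31 days -> 98 left
November 2078 has 30 days -> 68 left
December 2078 has 31 days -> 37 left
January 2079 has 31 days -> 6 left
February 2079: 6 <= 28 -> lands on February 6

Result: 2079-02-06


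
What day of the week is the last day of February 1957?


February 1957 has 28 days
Anchor: Jan 1, 1957. With p = 1957 - 1 = 1956: (p + p//4 - p//100 + p//400) mod 7 = (1956 + 489 - 19 + 4) mod 7 = 2430 mod 7 = 1 -> Tuesday (Mon=0 ... Sun=6)
Days before February (Jan): 31; February 1 index = (1 + 31) mod 7 = 4 -> Friday
Last day offset: 28 - 1 = 27 days
Weekday index = (4 + 27) mod 7 = 3

Thursday, February 28


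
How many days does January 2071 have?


January 2071

31 days


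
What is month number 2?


Month 2 of 12

February


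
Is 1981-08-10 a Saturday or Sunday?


Anchor: Jan 1, 1981. With p = 1981 - 1 = 1980: (p + p//4 - p//100 + p//400) mod 7 = (1980 + 495 - 19 + 4) mod 7 = 2460 mod 7 = 3 -> Thursday (Mon=0 ... Sun=6)
Day of year: 222; offset = 221
Weekday index = (3 + 221) mod 7 = 0 -> Monday
Weekend days: Saturday, Sunday

No


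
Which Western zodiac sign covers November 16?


Date: November 16
Conventional tropical zodiac dates: Scorpio from October 23 onward; Sagittarius starts November 22
November 16 falls within the Scorpio range

Scorpio
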